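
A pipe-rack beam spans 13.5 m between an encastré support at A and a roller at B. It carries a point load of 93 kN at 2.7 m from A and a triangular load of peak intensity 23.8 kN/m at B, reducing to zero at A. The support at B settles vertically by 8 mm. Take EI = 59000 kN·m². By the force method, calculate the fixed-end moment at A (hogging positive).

M_A = 441.6 kN·m

Take the reaction at B as the redundant and release it; the primary structure is a cantilever fixed at A.
Free-end deflection of the primary structure under the applied loading (downward +):
  point load 93 at a = 2.7: Pa²(3L − a)/(6EI) = 4271/EI
  triangular load, peak 23.8 at the free end: 11w₀L⁴/(120EI) = 72464/EI
  δ_0 = 76735/EI
Tip deflection under a unit load at B: L³/(3EI) = 820.1/EI.
With EI = 59000 kN·m²: δ_0 = 1.3006 m and δ_{BB} = 0.0139 m/kN.
Compatibility — the beam at B must follow the support down by 0.008 m: δ_0 − R_B·δ_{BB} = 0.008, so R_B = (1.3006 − 0.008)/0.0139 = 92.99 kN.
Moment equilibrium about A: M_A = Σ(load moments about A) − R_B·L = 1697 − 92.99×13.5 = 441.6 kN·m.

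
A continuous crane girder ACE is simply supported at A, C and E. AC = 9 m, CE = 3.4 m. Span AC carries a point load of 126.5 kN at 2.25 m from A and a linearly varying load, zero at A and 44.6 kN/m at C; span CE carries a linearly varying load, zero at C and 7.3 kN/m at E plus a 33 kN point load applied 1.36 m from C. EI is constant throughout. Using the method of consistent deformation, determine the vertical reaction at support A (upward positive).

R_A = 130.8 kN

Insert a hinge at C; M_C is the redundant, and each span becomes simply supported.
End slopes at the hinge C, treating each span as simply supported:
  span AC: point load 126.5 at a = 2.25: Pab(L + a)/(6LEI) = 400.3/EI
  span AC: triangular load, peak 44.6: w₀L³/(45EI) = 722.5/EI
  span CE: triangular load, peak 7.3: 7w₀L³/(360EI) = 5.579/EI
  span CE: point load 33 at a = 1.36: Pab(L + b)/(6LEI) = 24.41/EI
  relative rotation θ_0 = (1123 + 29.99)/EI = 1153/EI
A unit hogging moment at C produces rotation L₁/(3EI) + L₂/(3EI) = 4.133/EI.
Slope continuity at C: θ_0 = M_C·4.133/EI, so M_C = 1153/4.133 = 278.9 kN·m (hogging).
Span AC, ΣM about A with M_C applied at C: R_C^{AC}·9 = 1489 + 278.9, so R_C^{AC} = 196.4 kN and R_A = 327.2 − 196.4 = 130.8 kN.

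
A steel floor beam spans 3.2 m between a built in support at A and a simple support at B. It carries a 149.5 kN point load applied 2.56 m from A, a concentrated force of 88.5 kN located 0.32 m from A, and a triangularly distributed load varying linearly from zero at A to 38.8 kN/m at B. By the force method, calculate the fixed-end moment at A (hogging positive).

M_A = 93.32 kN·m

Choose R_B as the redundant. The primary structure is the cantilever fixed at A.
Deflection at B on the released cantilever, summing each load's contribution:
  point load 149.5 at a = 2.56: Pa²(3L − a)/(6EI) = 1150/EI
  point load 88.5 at a = 0.32: Pa²(3L − a)/(6EI) = 14.02/EI
  triangular load, peak 38.8 at the free end: 11w₀L⁴/(120EI) = 372.9/EI
  δ_0 = 1537/EI
Flexibility coefficient — unit upward force at B: δ_{BB} = L³/(3EI) = 10.92/EI.
The prop prevents deflection at B: R_B = δ_0/δ_{BB} = 1537/10.92 = 140.7 kN.
Moment equilibrium about A: M_A = Σ(load moments about A) − R_B·L = 543.5 − 140.7×3.2 = 93.32 kN·m.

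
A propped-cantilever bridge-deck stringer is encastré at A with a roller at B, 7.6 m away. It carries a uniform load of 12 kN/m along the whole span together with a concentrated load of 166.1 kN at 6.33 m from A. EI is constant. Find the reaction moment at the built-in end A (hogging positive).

M_A = 189.2 kN·m

Take the reaction at B as the redundant and release it; the primary structure is a cantilever fixed at A.
Deflection at B on the released cantilever, summing each load's contribution:
  UDL 12: wL⁴/(8EI) = 5004/EI
  point load 166.1 at a = 6.33: Pa²(3L − a)/(6EI) = 18269/EI
  δ_0 = 23274/EI
Tip deflection under a unit load at B: L³/(3EI) = 146.3/EI.
Compatibility at B: δ_0 − R_B·δ_{BB} = 0, so R_B = 23274/146.3 = 159.1 kN.
Moment equilibrium about A: M_A = Σ(load moments about A) − R_B·L = 1398 − 159.1×7.6 = 189.2 kN·m.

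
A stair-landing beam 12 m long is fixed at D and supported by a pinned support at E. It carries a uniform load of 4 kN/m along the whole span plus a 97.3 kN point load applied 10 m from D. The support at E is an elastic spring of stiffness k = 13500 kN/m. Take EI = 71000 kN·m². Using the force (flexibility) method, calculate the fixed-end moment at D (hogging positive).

M_D = 176.5 kN·m

Choose R_E as the redundant. The primary structure is the cantilever fixed at D.
Deflection at E on the released cantilever, summing each load's contribution:
  UDL 4: wL⁴/(8EI) = 10368/EI
  point load 97.3 at a = 10: Pa²(3L − a)/(6EI) = 42163/EI
  δ_0 = 52531/EI
Flexibility coefficient — unit upward force at E: δ_{EE} = L³/(3EI) = 576/EI.
With EI = 71000 kN·m²: δ_0 = 0.73988 m and δ_{EE} = 0.008113 m/kN.
Compatibility — the spring shortens by R_E/k under the reaction it provides: δ_0 − R_E·δ_{EE} = R_E/k. With 1/k = 0.000074 m/kN, R_E = δ_0 / (δ_{EE} + 1/k) = 0.73988 / (0.008113 + 0.000074) = 90.38 kN.
Moment equilibrium about D: M_D = Σ(load moments about D) − R_E·L = 1261 − 90.38×12 = 176.5 kN·m.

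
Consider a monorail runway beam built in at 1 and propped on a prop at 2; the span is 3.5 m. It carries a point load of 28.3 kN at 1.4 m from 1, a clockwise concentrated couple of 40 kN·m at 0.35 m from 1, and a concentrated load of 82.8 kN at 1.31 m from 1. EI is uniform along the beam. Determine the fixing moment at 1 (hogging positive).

Choose R_2 as the redundant. The primary structure is the cantilever fixed at 1.
Primary-structure tip deflection at 2 by superposition:
  point load 28.3 at a = 1.4: Pa²(3L − a)/(6EI) = 84.13/EI
  clockwise couple 40 at a = 0.35: M₀a(2L − a)/(2EI) = 46.55/EI
  point load 82.8 at a = 1.31: Pa²(3L − a)/(6EI) = 217.6/EI
  δ_0 = 348.3/EI
Tip deflection under a unit load at 2: L³/(3EI) = 14.29/EI.
Compatibility at 2: δ_0 − R_2·δ_{22} = 0, so R_2 = 348.3/14.29 = 24.37 kN.
Moment equilibrium about 1: M_1 = Σ(load moments about 1) − R_2·L = 188.1 − 24.37×3.5 = 102.8 kN·m.

M_1 = 102.8 kN·m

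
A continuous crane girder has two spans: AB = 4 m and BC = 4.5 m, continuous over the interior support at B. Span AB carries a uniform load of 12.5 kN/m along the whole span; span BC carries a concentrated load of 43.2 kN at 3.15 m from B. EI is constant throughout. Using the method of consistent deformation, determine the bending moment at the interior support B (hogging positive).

Release continuity at B by inserting a hinge; the redundant is the internal moment M_B. The primary structure is two simply-supported spans AB and BC.
Rotations at B on the released spans (each span's end-slope, ×1/EI):
  span AB: UDL 12.5: wL³/(24EI) = 33.33/EI
  span BC: point load 43.2 at a = 3.15: Pab(L + b)/(6LEI) = 39.8/EI
  relative rotation θ_0 = (33.33 + 39.8)/EI = 73.14/EI
A unit hogging moment at B produces rotation L₁/(3EI) + L₂/(3EI) = 2.833/EI.
Slope continuity at B: θ_0 = M_B·2.833/EI, so M_B = 73.14/2.833 = 25.81 kN·m (hogging).

M_B = 25.81 kN·m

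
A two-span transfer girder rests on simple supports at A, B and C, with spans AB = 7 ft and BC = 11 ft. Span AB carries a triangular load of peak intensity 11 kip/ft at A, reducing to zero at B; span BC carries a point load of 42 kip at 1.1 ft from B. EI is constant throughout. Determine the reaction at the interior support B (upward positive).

R_B = 59.13 kip

Take M_B as the redundant. Released structure: two simple spans AB and BC with a hinge at B.
Discontinuity in slope at B on the released structure — sum the simple-span end rotations:
  span AB: triangular load, peak 11: 7w₀L³/(360EI) = 73.36/EI
  span BC: point load 42 at a = 1.1: Pab(L + b)/(6LEI) = 144.8/EI
  relative rotation θ_0 = (73.36 + 144.8)/EI = 218.2/EI
A unit hogging moment at B produces rotation L₁/(3EI) + L₂/(3EI) = 6/EI.
Slope continuity at B: θ_0 = M_B·6/EI, so M_B = 218.2/6 = 36.37 kip·ft (hogging).
Span AB, ΣM about A with M_B applied at B: R_B^{AB}·7 = 89.83 + 36.37, so R_B^{AB} = 18.03 kip and R_A = 38.5 − 18.03 = 20.47 kip.
Span BC, ΣM about C: R_B^{BC}·11 = 415.8 + 36.37, so R_B^{BC} = 41.11 kip and R_C = 42 − 41.11 = 0.8939 kip.
R_B = 18.03 + 41.11 = 59.13 kip.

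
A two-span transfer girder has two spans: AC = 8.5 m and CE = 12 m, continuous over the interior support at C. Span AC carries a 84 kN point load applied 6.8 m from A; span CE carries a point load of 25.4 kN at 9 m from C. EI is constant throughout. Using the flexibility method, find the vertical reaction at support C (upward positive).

Take M_C as the redundant. Released structure: two simple spans AC and CE with a hinge at C.
End slopes at the hinge C, treating each span as simply supported:
  span AC: point load 84 at a = 6.8: Pab(L + a)/(6LEI) = 291.3/EI
  span CE: point load 25.4 at a = 9: Pab(L + b)/(6LEI) = 142.9/EI
  relative rotation θ_0 = (291.3 + 142.9)/EI = 434.2/EI
A unit hogging moment at C produces rotation L₁/(3EI) + L₂/(3EI) = 6.833/EI.
Compatibility: M_C·(L₁+L₂)/(3EI) = θ_0, giving M_C = 63.54 kN·m (hogging).
Span AC, ΣM about A with M_C applied at C: R_C^{AC}·8.5 = 571.2 + 63.54, so R_C^{AC} = 74.68 kN and R_A = 84 − 74.68 = 9.325 kN.
Span CE, ΣM about E: R_C^{CE}·12 = 76.2 + 63.54, so R_C^{CE} = 11.64 kN and R_E = 25.4 − 11.64 = 13.76 kN.
R_C = 74.68 + 11.64 = 86.32 kN.

R_C = 86.32 kN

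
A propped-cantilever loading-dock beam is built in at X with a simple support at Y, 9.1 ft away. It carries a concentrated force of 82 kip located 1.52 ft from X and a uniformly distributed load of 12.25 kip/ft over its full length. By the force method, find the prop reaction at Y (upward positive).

Remove the prop at Y; the released (primary) structure is a cantilever built in at X.
Deflection at Y on the released cantilever, summing each load's contribution:
  point load 82 at a = 1.52: Pa²(3L − a)/(6EI) = 814/EI
  UDL 12.25: wL⁴/(8EI) = 10501/EI
  δ_0 = 11315/EI
Flexibility coefficient — unit upward force at Y: δ_{YY} = L³/(3EI) = 251.2/EI.
Compatibility at Y: δ_0 − R_Y·δ_{YY} = 0, so R_Y = 11315/251.2 = 45.04 kip.

R_Y = 45.04 kip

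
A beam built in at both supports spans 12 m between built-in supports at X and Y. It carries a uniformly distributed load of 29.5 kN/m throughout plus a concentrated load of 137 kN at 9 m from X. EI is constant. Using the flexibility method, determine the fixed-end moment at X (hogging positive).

Take the two fixed-end moments M_X, M_Y as redundants; the released structure is the simple span XY.
On the primary (simply-supported) span, the end slopes from the loading are:
  at X: UDL 29.5: wL³/(24EI) = 2124/EI
  at Y: UDL 29.5: wL³/(24EI) = 2124/EI
  at X: point load 137 at a = 9: Pab(L + b)/(6LEI) = 770.6/EI
  at Y: point load 137 at a = 9: Pab(L + a)/(6LEI) = 1079/EI
  θ_X0 = 2895/EI,  θ_Y0 = 3203/EI
Flexibility coefficients: a unit moment at one end gives L/(3EI) there and L/(6EI) at the far end, so f₁₁ = f₂₂ = 4/EI and f₁₂ = f₂₁ = 2/EI.
Compatibility — zero rotation at each built-in end:
  4 M_X + 2 M_Y = 2895
  2 M_X + 4 M_Y = 3203
Solving the pair gives M_X = 431.1 kN·m and M_Y = 585.2 kN·m (hogging).

M_X = 431.1 kN·m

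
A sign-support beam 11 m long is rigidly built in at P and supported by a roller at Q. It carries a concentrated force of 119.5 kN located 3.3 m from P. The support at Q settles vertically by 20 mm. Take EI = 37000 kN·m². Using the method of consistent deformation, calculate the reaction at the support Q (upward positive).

Choose R_Q as the redundant. The primary structure is the cantilever fixed at P.
Downward deflection at the released point Q due to the loads:
  point load 119.5 at a = 3.3: Pa²(3L − a)/(6EI) = 6442/EI
Tip deflection under a unit load at Q: L³/(3EI) = 443.7/EI.
With EI = 37000 kN·m²: δ_0 = 0.1741 m and δ_{QQ} = 0.011991 m/kN.
Compatibility — the beam at Q must follow the support down by 0.02 m: δ_0 − R_Q·δ_{QQ} = 0.02, so R_Q = (0.1741 − 0.02)/0.011991 = 12.85 kN.

R_Q = 12.85 kN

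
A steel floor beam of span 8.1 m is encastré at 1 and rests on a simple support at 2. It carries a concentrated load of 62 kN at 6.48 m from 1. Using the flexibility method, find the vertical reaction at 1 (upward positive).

R_1 = 18.35 kN

Release the roller at 2. Primary structure: cantilever fixed at 1.
Downward deflection at the released point 2 due to the loads:
  point load 62 at a = 6.48: Pa²(3L − a)/(6EI) = 7732/EI
Flexibility coefficient — unit upward force at 2: δ_{22} = L³/(3EI) = 177.1/EI.
The prop prevents deflection at 2: R_2 = δ_0/δ_{22} = 7732/177.1 = 43.65 kN.
Vertical equilibrium: R_1 = ΣP − R_2 = 62 − 43.65 = 18.35 kN.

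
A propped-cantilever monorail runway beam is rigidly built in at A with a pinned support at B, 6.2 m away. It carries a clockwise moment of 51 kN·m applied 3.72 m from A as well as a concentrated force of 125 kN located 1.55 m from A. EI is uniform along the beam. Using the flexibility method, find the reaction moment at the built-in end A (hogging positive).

M_A = 113.9 kN·m

Release the roller at B. Primary structure: cantilever fixed at A.
Free-end deflection of the primary structure under the applied loading (downward +):
  clockwise couple 51 at a = 3.72: M₀a(2L − a)/(2EI) = 823.4/EI
  point load 125 at a = 1.55: Pa²(3L − a)/(6EI) = 853.4/EI
  δ_0 = 1677/EI
Tip deflection under a unit load at B: L³/(3EI) = 79.44/EI.
Compatibility at B: δ_0 − R_B·δ_{BB} = 0, so R_B = 1677/79.44 = 21.11 kN.
Moment equilibrium about A: M_A = Σ(load moments about A) − R_B·L = 244.8 − 21.11×6.2 = 113.9 kN·m.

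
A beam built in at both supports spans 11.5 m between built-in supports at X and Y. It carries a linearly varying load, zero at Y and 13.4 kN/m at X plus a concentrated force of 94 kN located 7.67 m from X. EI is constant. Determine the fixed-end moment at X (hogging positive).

M_X = 168.6 kN·m

Release both end moments; the primary structure is a simply-supported span XY with redundants M_X and M_Y.
On the primary (simply-supported) span, the end slopes from the loading are:
  at X: triangular load, peak 13.4: w₀L³/(45EI) = 452.9/EI
  at Y: triangular load, peak 13.4: 7w₀L³/(360EI) = 396.3/EI
  at X: point load 94 at a = 7.67: Pab(L + b)/(6LEI) = 613.5/EI
  at Y: point load 94 at a = 7.67: Pab(L + a)/(6LEI) = 767.2/EI
  θ_X0 = 1066/EI,  θ_Y0 = 1163/EI
Flexibility coefficients: a unit moment at one end gives L/(3EI) there and L/(6EI) at the far end, so f₁₁ = f₂₂ = 3.833/EI and f₁₂ = f₂₁ = 1.917/EI.
Compatibility — zero rotation at each built-in end:
  3.833 M_X + 1.917 M_Y = 1066
  1.917 M_X + 3.833 M_Y = 1163
Solving the pair gives M_X = 168.6 kN·m and M_Y = 219.2 kN·m (hogging).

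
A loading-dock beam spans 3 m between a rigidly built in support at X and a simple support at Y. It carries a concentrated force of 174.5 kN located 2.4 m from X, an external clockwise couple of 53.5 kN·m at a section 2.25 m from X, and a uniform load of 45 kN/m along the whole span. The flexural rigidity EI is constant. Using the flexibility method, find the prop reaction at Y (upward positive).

Release the roller at Y. Primary structure: cantilever fixed at X.
Deflection at Y on the released cantilever, summing each load's contribution:
  point load 174.5 at a = 2.4: Pa²(3L − a)/(6EI) = 1106/EI
  clockwise couple 53.5 at a = 2.25: M₀a(2L − a)/(2EI) = 225.7/EI
  UDL 45: wL⁴/(8EI) = 455.6/EI
  δ_0 = 1787/EI
Tip deflection under a unit load at Y: L³/(3EI) = 9/EI.
Compatibility at Y: δ_0 − R_Y·δ_{YY} = 0, so R_Y = 1787/9 = 198.6 kN.

R_Y = 198.6 kN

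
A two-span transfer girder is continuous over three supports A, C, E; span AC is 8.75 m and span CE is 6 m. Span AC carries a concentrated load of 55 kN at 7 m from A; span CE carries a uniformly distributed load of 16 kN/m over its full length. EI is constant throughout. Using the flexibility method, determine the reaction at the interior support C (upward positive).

R_C = 111.8 kN

Take M_C as the redundant. Released structure: two simple spans AC and CE with a hinge at C.
Discontinuity in slope at C on the released structure — sum the simple-span end rotations:
  span AC: point load 55 at a = 7: Pab(L + a)/(6LEI) = 202.1/EI
  span CE: UDL 16: wL³/(24EI) = 144/EI
  relative rotation θ_0 = (202.1 + 144)/EI = 346.1/EI
A unit hogging moment at C produces rotation L₁/(3EI) + L₂/(3EI) = 4.917/EI.
Slope continuity at C: θ_0 = M_C·4.917/EI, so M_C = 346.1/4.917 = 70.4 kN·m (hogging).
Span AC, ΣM about A with M_C applied at C: R_C^{AC}·8.75 = 385 + 70.4, so R_C^{AC} = 52.05 kN and R_A = 55 − 52.05 = 2.954 kN.
Span CE, ΣM about E: R_C^{CE}·6 = 288 + 70.4, so R_C^{CE} = 59.73 kN and R_E = 96 − 59.73 = 36.27 kN.
R_C = 52.05 + 59.73 = 111.8 kN.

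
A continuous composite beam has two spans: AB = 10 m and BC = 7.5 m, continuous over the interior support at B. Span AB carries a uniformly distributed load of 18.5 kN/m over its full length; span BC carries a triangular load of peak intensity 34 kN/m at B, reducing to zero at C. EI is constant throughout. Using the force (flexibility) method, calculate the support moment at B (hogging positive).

M_B = 186.8 kN·m

Take M_B as the redundant. Released structure: two simple spans AB and BC with a hinge at B.
Discontinuity in slope at B on the released structure — sum the simple-span end rotations:
  span AB: UDL 18.5: wL³/(24EI) = 770.8/EI
  span BC: triangular load, peak 34: w₀L³/(45EI) = 318.8/EI
  relative rotation θ_0 = (770.8 + 318.8)/EI = 1090/EI
A unit hogging moment at B produces rotation L₁/(3EI) + L₂/(3EI) = 5.833/EI.
Compatibility: M_B·(L₁+L₂)/(3EI) = θ_0, giving M_B = 186.8 kN·m (hogging).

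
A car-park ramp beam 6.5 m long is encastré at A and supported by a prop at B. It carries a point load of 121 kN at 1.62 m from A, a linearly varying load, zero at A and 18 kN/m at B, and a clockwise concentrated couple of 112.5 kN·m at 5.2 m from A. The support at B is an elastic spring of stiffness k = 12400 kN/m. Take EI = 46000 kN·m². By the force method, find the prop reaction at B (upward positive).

Remove the prop at B; the released (primary) structure is a cantilever built in at A.
Free-end deflection of the primary structure under the applied loading (downward +):
  point load 121 at a = 1.62: Pa²(3L − a)/(6EI) = 946.3/EI
  triangular load, peak 18 at the free end: 11w₀L⁴/(120EI) = 2945/EI
  clockwise couple 112.5 at a = 5.2: M₀a(2L − a)/(2EI) = 2282/EI
  δ_0 = 6173/EI
Tip deflection under a unit load at B: L³/(3EI) = 91.54/EI.
With EI = 46000 kN·m²: δ_0 = 0.1342 m and δ_{BB} = 0.00199 m/kN.
Compatibility — the spring shortens by R_B/k under the reaction it provides: δ_0 − R_B·δ_{BB} = R_B/k. With 1/k = 0.000081 m/kN, R_B = δ_0 / (δ_{BB} + 1/k) = 0.1342 / (0.00199 + 0.000081) = 64.81 kN.

R_B = 64.81 kN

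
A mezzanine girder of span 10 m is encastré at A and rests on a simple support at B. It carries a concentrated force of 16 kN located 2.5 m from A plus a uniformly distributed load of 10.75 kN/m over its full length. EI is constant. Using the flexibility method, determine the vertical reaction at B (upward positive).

Choose R_B as the redundant. The primary structure is the cantilever fixed at A.
Deflection at B on the released cantilever, summing each load's contribution:
  point load 16 at a = 2.5: Pa²(3L − a)/(6EI) = 458.3/EI
  UDL 10.75: wL⁴/(8EI) = 13438/EI
  δ_0 = 13896/EI
Flexibility coefficient — unit upward force at B: δ_{BB} = L³/(3EI) = 333.3/EI.
Compatibility at B: δ_0 − R_B·δ_{BB} = 0, so R_B = 13896/333.3 = 41.69 kN.

R_B = 41.69 kN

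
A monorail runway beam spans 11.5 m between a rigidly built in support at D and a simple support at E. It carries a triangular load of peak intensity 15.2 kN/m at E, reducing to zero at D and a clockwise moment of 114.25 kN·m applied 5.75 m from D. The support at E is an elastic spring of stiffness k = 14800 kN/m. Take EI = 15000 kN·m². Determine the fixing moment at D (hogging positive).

M_D = 104.3 kN·m

Remove the prop at E; the released (primary) structure is a cantilever built in at D.
Primary-structure tip deflection at E by superposition:
  triangular load, peak 15.2 at the free end: 11w₀L⁴/(120EI) = 24369/EI
  clockwise couple 114.25 at a = 5.75: M₀a(2L − a)/(2EI) = 5666/EI
  δ_0 = 30036/EI
Flexibility coefficient — unit upward force at E: δ_{EE} = L³/(3EI) = 507/EI.
With EI = 15000 kN·m²: δ_0 = 2.0024 m and δ_{EE} = 0.033797 m/kN.
Compatibility — the spring shortens by R_E/k under the reaction it provides: δ_0 − R_E·δ_{EE} = R_E/k. With 1/k = 0.000068 m/kN, R_E = δ_0 / (δ_{EE} + 1/k) = 2.0024 / (0.033797 + 0.000068) = 59.13 kN.
Moment equilibrium about D: M_D = Σ(load moments about D) − R_E·L = 784.3 − 59.13×11.5 = 104.3 kN·m.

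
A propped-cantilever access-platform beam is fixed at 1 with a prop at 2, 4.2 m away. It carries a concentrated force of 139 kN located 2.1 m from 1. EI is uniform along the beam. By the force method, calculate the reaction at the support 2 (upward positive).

R_2 = 43.44 kN

Choose R_2 as the redundant. The primary structure is the cantilever fixed at 1.
Deflection at 2 on the released cantilever, summing each load's contribution:
  point load 139 at a = 2.1: Pa²(3L − a)/(6EI) = 1073/EI
Flexibility coefficient — unit upward force at 2: δ_{22} = L³/(3EI) = 24.7/EI.
Compatibility at 2: δ_0 − R_2·δ_{22} = 0, so R_2 = 1073/24.7 = 43.44 kN.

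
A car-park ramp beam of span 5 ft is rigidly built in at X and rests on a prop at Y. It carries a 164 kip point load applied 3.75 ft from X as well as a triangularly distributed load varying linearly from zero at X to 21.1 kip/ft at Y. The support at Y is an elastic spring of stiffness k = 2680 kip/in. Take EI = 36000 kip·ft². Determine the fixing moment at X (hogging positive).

M_X = 144.2 kip·ft

Remove the prop at Y; the released (primary) structure is a cantilever built in at X.
Primary-structure tip deflection at Y by superposition:
  point load 164 at a = 3.75: Pa²(3L − a)/(6EI) = 4324/EI
  triangular load, peak 21.1 at the free end: 11w₀L⁴/(120EI) = 1209/EI
  δ_0 = 5533/EI
Tip deflection under a unit load at Y: L³/(3EI) = 41.67/EI.
With EI = 36000 kip·ft²: δ_0 = 0.1537 ft and δ_{YY} = 0.001157 ft/kip.
Compatibility — the spring shortens by R_Y/k under the reaction it provides: δ_0 − R_Y·δ_{YY} = R_Y/k. With 1/k = 1/(2680×12) ft/kip = 0.000031 ft/kip, R_Y = δ_0 / (δ_{YY} + 1/k) = 0.1537 / (0.001157 + 0.000031) = 129.3 kip.
Moment equilibrium about X: M_X = Σ(load moments about X) − R_Y·L = 790.8 − 129.3×5 = 144.2 kip·ft.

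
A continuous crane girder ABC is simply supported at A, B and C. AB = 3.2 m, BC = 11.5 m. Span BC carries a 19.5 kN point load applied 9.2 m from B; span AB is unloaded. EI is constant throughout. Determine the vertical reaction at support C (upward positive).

Insert a hinge at B; M_B is the redundant, and each span becomes simply supported.
Discontinuity in slope at B on the released structure — sum the simple-span end rotations:
  span BC: point load 19.5 at a = 9.2: Pab(L + b)/(6LEI) = 82.52/EI
  relative rotation θ_0 = (0 + 82.52)/EI = 82.52/EI
A unit hogging moment at B produces rotation L₁/(3EI) + L₂/(3EI) = 4.9/EI.
Slope continuity at B: θ_0 = M_B·4.9/EI, so M_B = 82.52/4.9 = 16.84 kN·m (hogging).
Span BC, ΣM about C: R_B^{BC}·11.5 = 44.85 + 16.84, so R_B^{BC} = 5.364 kN and R_C = 19.5 − 5.364 = 14.14 kN.

R_C = 14.14 kN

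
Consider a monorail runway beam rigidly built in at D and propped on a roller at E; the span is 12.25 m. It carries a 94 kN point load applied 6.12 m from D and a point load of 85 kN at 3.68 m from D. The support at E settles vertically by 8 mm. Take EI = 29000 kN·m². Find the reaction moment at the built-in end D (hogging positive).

Choose R_E as the redundant. The primary structure is the cantilever fixed at D.
Free-end deflection of the primary structure under the applied loading (downward +):
  point load 94 at a = 6.12: Pa²(3L − a)/(6EI) = 17973/EI
  point load 85 at a = 3.68: Pa²(3L − a)/(6EI) = 6345/EI
  δ_0 = 24318/EI
Flexibility coefficient — unit upward force at E: δ_{EE} = L³/(3EI) = 612.8/EI.
With EI = 29000 kN·m²: δ_0 = 0.83854 m and δ_{EE} = 0.021129 m/kN.
Compatibility — the beam at E must follow the support down by 0.008 m: δ_0 − R_E·δ_{EE} = 0.008, so R_E = (0.83854 − 0.008)/0.021129 = 39.31 kN.
Moment equilibrium about D: M_D = Σ(load moments about D) − R_E·L = 888.1 − 39.31×12.25 = 406.6 kN·m.

M_D = 406.6 kN·m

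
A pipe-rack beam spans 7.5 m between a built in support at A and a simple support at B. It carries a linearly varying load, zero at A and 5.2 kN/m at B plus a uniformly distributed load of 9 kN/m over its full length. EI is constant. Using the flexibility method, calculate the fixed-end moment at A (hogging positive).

M_A = 80.34 kN·m

Take the reaction at B as the redundant and release it; the primary structure is a cantilever fixed at A.
Downward deflection at the released point B due to the loads:
  triangular load, peak 5.2 at the free end: 11w₀L⁴/(120EI) = 1508/EI
  UDL 9: wL⁴/(8EI) = 3560/EI
  δ_0 = 5068/EI
Flexibility coefficient — unit upward force at B: δ_{BB} = L³/(3EI) = 140.6/EI.
The prop prevents deflection at B: R_B = δ_0/δ_{BB} = 5068/140.6 = 36.04 kN.
Moment equilibrium about A: M_A = Σ(load moments about A) − R_B·L = 350.6 − 36.04×7.5 = 80.34 kN·m.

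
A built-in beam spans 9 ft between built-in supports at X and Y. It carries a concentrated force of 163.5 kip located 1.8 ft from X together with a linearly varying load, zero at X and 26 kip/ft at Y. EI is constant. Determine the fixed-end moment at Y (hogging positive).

M_Y = 152.4 kip·ft

Take the two fixed-end moments M_X, M_Y as redundants; the released structure is the simple span XY.
Simple-span end rotations at X and Y under the given loads:
  at X: point load 163.5 at a = 1.8: Pab(L + b)/(6LEI) = 635.7/EI
  at Y: point load 163.5 at a = 1.8: Pab(L + a)/(6LEI) = 423.8/EI
  at X: triangular load, peak 26: 7w₀L³/(360EI) = 368.6/EI
  at Y: triangular load, peak 26: w₀L³/(45EI) = 421.2/EI
  θ_X0 = 1004/EI,  θ_Y0 = 845/EI
Flexibility coefficients: a unit moment at one end gives L/(3EI) there and L/(6EI) at the far end, so f₁₁ = f₂₂ = 3/EI and f₁₂ = f₂₁ = 1.5/EI.
Compatibility — zero rotation at each built-in end:
  3 M_X + 1.5 M_Y = 1004
  1.5 M_X + 3 M_Y = 845
Solving the pair gives M_X = 258.6 kip·ft and M_Y = 152.4 kip·ft (hogging).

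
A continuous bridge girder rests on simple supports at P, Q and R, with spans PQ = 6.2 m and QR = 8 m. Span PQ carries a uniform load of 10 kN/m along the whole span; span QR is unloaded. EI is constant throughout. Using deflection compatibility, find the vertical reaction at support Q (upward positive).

Take M_Q as the redundant. Released structure: two simple spans PQ and QR with a hinge at Q.
End slopes at the hinge Q, treating each span as simply supported:
  span PQ: UDL 10: wL³/(24EI) = 99.3/EI
  relative rotation θ_0 = (99.3 + 0)/EI = 99.3/EI
A unit hogging moment at Q produces rotation L₁/(3EI) + L₂/(3EI) = 4.733/EI.
Compatibility: M_Q·(L₁+L₂)/(3EI) = θ_0, giving M_Q = 20.98 kN·m (hogging).
Span PQ, ΣM about P with M_Q applied at Q: R_Q^{PQ}·6.2 = 192.2 + 20.98, so R_Q^{PQ} = 34.38 kN and R_P = 62 − 34.38 = 27.62 kN.
Span QR, ΣM about R: R_Q^{QR}·8 = 0 + 20.98, so R_Q^{QR} = 2.622 kN and R_R = 0 − 2.622 = -2.622 kN.
R_Q = 34.38 + 2.622 = 37.01 kN.

R_Q = 37.01 kN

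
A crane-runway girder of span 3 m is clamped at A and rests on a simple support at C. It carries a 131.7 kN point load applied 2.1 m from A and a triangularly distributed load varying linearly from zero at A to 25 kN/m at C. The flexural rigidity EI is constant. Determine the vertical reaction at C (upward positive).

R_C = 94.84 kN

Choose R_C as the redundant. The primary structure is the cantilever fixed at A.
Downward deflection at the released point C due to the loads:
  point load 131.7 at a = 2.1: Pa²(3L − a)/(6EI) = 667.9/EI
  triangular load, peak 25 at the free end: 11w₀L⁴/(120EI) = 185.6/EI
  δ_0 = 853.5/EI
Flexibility coefficient — unit upward force at C: δ_{CC} = L³/(3EI) = 9/EI.
The prop prevents deflection at C: R_C = δ_0/δ_{CC} = 853.5/9 = 94.84 kN.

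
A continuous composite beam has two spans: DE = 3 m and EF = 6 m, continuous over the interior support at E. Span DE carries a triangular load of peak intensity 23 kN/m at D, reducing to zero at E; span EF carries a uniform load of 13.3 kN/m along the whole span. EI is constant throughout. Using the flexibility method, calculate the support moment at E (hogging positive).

M_E = 43.92 kN·m

Release continuity at E by inserting a hinge; the redundant is the internal moment M_E. The primary structure is two simply-supported spans DE and EF.
Discontinuity in slope at E on the released structure — sum the simple-span end rotations:
  span DE: triangular load, peak 23: 7w₀L³/(360EI) = 12.07/EI
  span EF: UDL 13.3: wL³/(24EI) = 119.7/EI
  relative rotation θ_0 = (12.07 + 119.7)/EI = 131.8/EI
A unit hogging moment at E produces rotation L₁/(3EI) + L₂/(3EI) = 3/EI.
Compatibility: M_E·(L₁+L₂)/(3EI) = θ_0, giving M_E = 43.92 kN·m (hogging).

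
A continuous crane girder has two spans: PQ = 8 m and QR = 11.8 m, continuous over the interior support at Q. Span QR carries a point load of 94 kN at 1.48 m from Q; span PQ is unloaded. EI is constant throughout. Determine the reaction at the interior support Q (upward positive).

Take M_Q as the redundant. Released structure: two simple spans PQ and QR with a hinge at Q.
Discontinuity in slope at Q on the released structure — sum the simple-span end rotations:
  span QR: point load 94 at a = 1.48: Pab(L + b)/(6LEI) = 448.6/EI
  relative rotation θ_0 = (0 + 448.6)/EI = 448.6/EI
A unit hogging moment at Q produces rotation L₁/(3EI) + L₂/(3EI) = 6.6/EI.
Compatibility: M_Q·(L₁+L₂)/(3EI) = θ_0, giving M_Q = 67.96 kN·m (hogging).
Span PQ, ΣM about P with M_Q applied at Q: R_Q^{PQ}·8 = 0 + 67.96, so R_Q^{PQ} = 8.495 kN and R_P = 0 − 8.495 = -8.495 kN.
Span QR, ΣM about R: R_Q^{QR}·11.8 = 970.1 + 67.96, so R_Q^{QR} = 87.97 kN and R_R = 94 − 87.97 = 6.03 kN.
R_Q = 8.495 + 87.97 = 96.47 kN.

R_Q = 96.47 kN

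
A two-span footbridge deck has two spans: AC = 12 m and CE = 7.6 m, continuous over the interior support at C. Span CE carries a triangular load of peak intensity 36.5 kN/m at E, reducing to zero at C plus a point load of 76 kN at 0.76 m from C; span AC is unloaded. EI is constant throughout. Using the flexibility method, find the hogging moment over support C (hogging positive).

M_C = 66.84 kN·m

Release continuity at C by inserting a hinge; the redundant is the internal moment M_C. The primary structure is two simply-supported spans AC and CE.
Rotations at C on the released spans (each span's end-slope, ×1/EI):
  span CE: triangular load, peak 36.5: 7w₀L³/(360EI) = 311.6/EI
  span CE: point load 76 at a = 0.76: Pab(L + b)/(6LEI) = 125.1/EI
  relative rotation θ_0 = (0 + 436.7)/EI = 436.7/EI
A unit hogging moment at C produces rotation L₁/(3EI) + L₂/(3EI) = 6.533/EI.
Compatibility: M_C·(L₁+L₂)/(3EI) = θ_0, giving M_C = 66.84 kN·m (hogging).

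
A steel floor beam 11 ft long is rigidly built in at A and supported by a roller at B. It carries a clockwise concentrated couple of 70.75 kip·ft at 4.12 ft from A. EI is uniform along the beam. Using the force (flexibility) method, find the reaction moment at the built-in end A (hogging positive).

M_A = 6.14 kip·ft

Remove the prop at B; the released (primary) structure is a cantilever built in at A.
Primary-structure tip deflection at B by superposition:
  clockwise couple 70.75 at a = 4.12: M₀a(2L − a)/(2EI) = 2606/EI
Tip deflection under a unit load at B: L³/(3EI) = 443.7/EI.
The prop prevents deflection at B: R_B = δ_0/δ_{BB} = 2606/443.7 = 5.874 kip.
Moment equilibrium about A: M_A = Σ(load moments about A) − R_B·L = 70.75 − 5.874×11 = 6.14 kip·ft.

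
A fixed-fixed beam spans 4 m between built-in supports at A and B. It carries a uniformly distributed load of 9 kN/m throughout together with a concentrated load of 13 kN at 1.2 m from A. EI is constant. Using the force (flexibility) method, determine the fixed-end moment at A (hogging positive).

Release both end moments; the primary structure is a simply-supported span AB with redundants M_A and M_B.
End rotations of the released simple span under the applied load (×1/EI):
  at A: UDL 9: wL³/(24EI) = 24/EI
  at B: UDL 9: wL³/(24EI) = 24/EI
  at A: point load 13 at a = 1.2: Pab(L + b)/(6LEI) = 12.38/EI
  at B: point load 13 at a = 1.2: Pab(L + a)/(6LEI) = 9.464/EI
  θ_A0 = 36.38/EI,  θ_B0 = 33.46/EI
Flexibility coefficients: a unit moment at one end gives L/(3EI) there and L/(6EI) at the far end, so f₁₁ = f₂₂ = 1.333/EI and f₁₂ = f₂₁ = 0.6667/EI.
Compatibility — zero rotation at each built-in end:
  1.333 M_A + 0.6667 M_B = 36.38
  0.6667 M_A + 1.333 M_B = 33.46
Solving the pair gives M_A = 19.64 kN·m and M_B = 15.28 kN·m (hogging).

M_A = 19.64 kN·m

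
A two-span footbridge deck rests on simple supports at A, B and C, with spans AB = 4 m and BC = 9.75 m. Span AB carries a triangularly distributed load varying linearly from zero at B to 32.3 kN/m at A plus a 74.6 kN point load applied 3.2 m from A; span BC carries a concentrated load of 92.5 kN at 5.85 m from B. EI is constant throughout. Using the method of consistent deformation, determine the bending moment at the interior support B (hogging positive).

M_B = 128.7 kN·m

Take M_B as the redundant. Released structure: two simple spans AB and BC with a hinge at B.
Rotations at B on the released spans (each span's end-slope, ×1/EI):
  span AB: triangular load, peak 32.3: 7w₀L³/(360EI) = 40.2/EI
  span AB: point load 74.6 at a = 3.2: Pab(L + a)/(6LEI) = 57.29/EI
  span BC: point load 92.5 at a = 5.85: Pab(L + b)/(6LEI) = 492.4/EI
  relative rotation θ_0 = (97.49 + 492.4)/EI = 589.9/EI
A unit hogging moment at B produces rotation L₁/(3EI) + L₂/(3EI) = 4.583/EI.
Slope continuity at B: θ_0 = M_B·4.583/EI, so M_B = 589.9/4.583 = 128.7 kN·m (hogging).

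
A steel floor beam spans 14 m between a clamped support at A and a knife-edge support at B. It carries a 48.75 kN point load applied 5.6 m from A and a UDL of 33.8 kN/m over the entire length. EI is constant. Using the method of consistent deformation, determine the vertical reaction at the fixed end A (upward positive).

Remove the prop at B; the released (primary) structure is a cantilever built in at A.
Deflection at B on the released cantilever, summing each load's contribution:
  point load 48.75 at a = 5.6: Pa²(3L − a)/(6EI) = 9275/EI
  UDL 33.8: wL⁴/(8EI) = 162308/EI
  δ_0 = 171582/EI
Flexibility coefficient — unit upward force at B: δ_{BB} = L³/(3EI) = 914.7/EI.
Compatibility at B: δ_0 − R_B·δ_{BB} = 0, so R_B = 171582/914.7 = 187.6 kN.
Vertical equilibrium: R_A = ΣP − R_B = 522 − 187.6 = 334.4 kN.

R_A = 334.4 kN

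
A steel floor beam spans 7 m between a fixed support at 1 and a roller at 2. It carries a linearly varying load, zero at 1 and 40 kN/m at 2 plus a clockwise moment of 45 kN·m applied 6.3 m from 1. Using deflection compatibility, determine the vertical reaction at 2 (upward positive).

Choose R_2 as the redundant. The primary structure is the cantilever fixed at 1.
Free-end deflection of the primary structure under the applied loading (downward +):
  triangular load, peak 40 at the free end: 11w₀L⁴/(120EI) = 8804/EI
  clockwise couple 45 at a = 6.3: M₀a(2L − a)/(2EI) = 1091/EI
  δ_0 = 9895/EI
Tip deflection under a unit load at 2: L³/(3EI) = 114.3/EI.
The prop prevents deflection at 2: R_2 = δ_0/δ_{22} = 9895/114.3 = 86.55 kN.

R_2 = 86.55 kN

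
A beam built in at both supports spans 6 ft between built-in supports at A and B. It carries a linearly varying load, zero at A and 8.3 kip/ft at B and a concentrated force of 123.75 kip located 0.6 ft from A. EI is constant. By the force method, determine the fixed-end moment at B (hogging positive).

M_B = 21.62 kip·ft

Take the two fixed-end moments M_A, M_B as redundants; the released structure is the simple span AB.
On the primary (simply-supported) span, the end slopes from the loading are:
  at A: triangular load, peak 8.3: 7w₀L³/(360EI) = 34.86/EI
  at B: triangular load, peak 8.3: w₀L³/(45EI) = 39.84/EI
  at A: point load 123.75 at a = 0.6: Pab(L + b)/(6LEI) = 127/EI
  at B: point load 123.75 at a = 0.6: Pab(L + a)/(6LEI) = 73.51/EI
  θ_A0 = 161.8/EI,  θ_B0 = 113.3/EI
Flexibility coefficients: a unit moment at one end gives L/(3EI) there and L/(6EI) at the far end, so f₁₁ = f₂₂ = 2/EI and f₁₂ = f₂₁ = 1/EI.
Compatibility — zero rotation at each built-in end:
  2 M_A + 1 M_B = 161.8
  1 M_A + 2 M_B = 113.3
Solving the pair gives M_A = 70.1 kip·ft and M_B = 21.62 kip·ft (hogging).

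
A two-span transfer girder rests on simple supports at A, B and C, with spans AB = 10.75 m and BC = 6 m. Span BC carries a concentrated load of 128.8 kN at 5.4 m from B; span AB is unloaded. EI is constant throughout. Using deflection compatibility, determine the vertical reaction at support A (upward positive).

R_A = -1.275 kN

Release continuity at B by inserting a hinge; the redundant is the internal moment M_B. The primary structure is two simply-supported spans AB and BC.
Rotations at B on the released spans (each span's end-slope, ×1/EI):
  span BC: point load 128.8 at a = 5.4: Pab(L + b)/(6LEI) = 76.51/EI
  relative rotation θ_0 = (0 + 76.51)/EI = 76.51/EI
A unit hogging moment at B produces rotation L₁/(3EI) + L₂/(3EI) = 5.583/EI.
Compatibility: M_B·(L₁+L₂)/(3EI) = θ_0, giving M_B = 13.7 kN·m (hogging).
Span AB, ΣM about A with M_B applied at B: R_B^{AB}·10.75 = 0 + 13.7, so R_B^{AB} = 1.275 kN and R_A = 0 − 1.275 = -1.275 kN.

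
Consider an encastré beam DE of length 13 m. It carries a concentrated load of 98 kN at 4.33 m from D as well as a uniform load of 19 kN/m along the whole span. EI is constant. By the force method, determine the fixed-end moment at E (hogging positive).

M_E = 361.8 kN·m

Release both end moments; the primary structure is a simply-supported span DE with redundants M_D and M_E.
Simple-span end rotations at D and E under the given loads:
  at D: point load 98 at a = 4.33: Pab(L + b)/(6LEI) = 1022/EI
  at E: point load 98 at a = 4.33: Pab(L + a)/(6LEI) = 817.4/EI
  at D: UDL 19: wL³/(24EI) = 1739/EI
  at E: UDL 19: wL³/(24EI) = 1739/EI
  θ_D0 = 2761/EI,  θ_E0 = 2557/EI
Flexibility coefficients: a unit moment at one end gives L/(3EI) there and L/(6EI) at the far end, so f₁₁ = f₂₂ = 4.333/EI and f₁₂ = f₂₁ = 2.167/EI.
Compatibility — zero rotation at each built-in end:
  4.333 M_D + 2.167 M_E = 2761
  2.167 M_D + 4.333 M_E = 2557
Solving the pair gives M_D = 456.3 kN·m and M_E = 361.8 kN·m (hogging).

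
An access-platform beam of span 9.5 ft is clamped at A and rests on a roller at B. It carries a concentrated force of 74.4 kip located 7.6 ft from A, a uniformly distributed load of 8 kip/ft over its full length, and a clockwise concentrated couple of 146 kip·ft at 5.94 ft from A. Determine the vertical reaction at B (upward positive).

R_B = 100.7 kip

Choose R_B as the redundant. The primary structure is the cantilever fixed at A.
Downward deflection at the released point B due to the loads:
  point load 74.4 at a = 7.6: Pa²(3L − a)/(6EI) = 14969/EI
  UDL 8: wL⁴/(8EI) = 8145/EI
  clockwise couple 146 at a = 5.94: M₀a(2L − a)/(2EI) = 5663/EI
  δ_0 = 28777/EI
Flexibility coefficient — unit upward force at B: δ_{BB} = L³/(3EI) = 285.8/EI.
The prop prevents deflection at B: R_B = δ_0/δ_{BB} = 28777/285.8 = 100.7 kip.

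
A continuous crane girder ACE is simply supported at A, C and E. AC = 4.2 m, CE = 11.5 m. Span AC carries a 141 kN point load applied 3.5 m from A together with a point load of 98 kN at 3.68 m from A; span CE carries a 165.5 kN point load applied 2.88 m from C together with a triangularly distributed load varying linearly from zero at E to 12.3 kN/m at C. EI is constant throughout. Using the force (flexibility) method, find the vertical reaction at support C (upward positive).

Take M_C as the redundant. Released structure: two simple spans AC and CE with a hinge at C.
Rotations at C on the released spans (each span's end-slope, ×1/EI):
  span AC: point load 141 at a = 3.5: Pab(L + a)/(6LEI) = 105.6/EI
  span AC: point load 98 at a = 3.68: Pab(L + a)/(6LEI) = 58.64/EI
  span CE: point load 165.5 at a = 2.88: Pab(L + b)/(6LEI) = 1198/EI
  span CE: triangular load, peak 12.3: w₀L³/(45EI) = 415.7/EI
  relative rotation θ_0 = (164.2 + 1614)/EI = 1778/EI
A unit hogging moment at C produces rotation L₁/(3EI) + L₂/(3EI) = 5.233/EI.
Slope continuity at C: θ_0 = M_C·5.233/EI, so M_C = 1778/5.233 = 339.7 kN·m (hogging).
Span AC, ΣM about A with M_C applied at C: R_C^{AC}·4.2 = 854.1 + 339.7, so R_C^{AC} = 284.3 kN and R_A = 239 − 284.3 = -45.26 kN.
Span CE, ΣM about E: R_C^{CE}·11.5 = 1969 + 339.7, so R_C^{CE} = 200.7 kN and R_E = 236.2 − 200.7 = 35.48 kN.
R_C = 284.3 + 200.7 = 485 kN.

R_C = 485 kN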